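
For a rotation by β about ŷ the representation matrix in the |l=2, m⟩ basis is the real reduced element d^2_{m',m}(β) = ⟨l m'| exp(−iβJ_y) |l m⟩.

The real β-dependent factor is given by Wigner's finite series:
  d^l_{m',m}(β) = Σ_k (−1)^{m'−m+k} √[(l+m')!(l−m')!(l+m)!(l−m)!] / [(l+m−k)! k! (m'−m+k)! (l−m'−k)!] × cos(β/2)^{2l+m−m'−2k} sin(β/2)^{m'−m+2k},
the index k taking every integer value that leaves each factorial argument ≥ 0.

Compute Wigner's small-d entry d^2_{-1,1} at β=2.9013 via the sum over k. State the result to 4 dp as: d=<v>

d=-0.9290

d^2_{-1,1}(β=2.9013) via Wigner's sum:
With c≡cos(β/2)=0.119857 and s≡sin(β/2)=0.992791, N=[1·6·6·1]^{1/2}=6.000000
The bounds max(0,m−m')=2 and min(l+m,l−m')=3 give 2 terms
  k=2: (−1)^0·6.0000/(2)·0.1199^2·0.9928^2 = +0.042478
  k=3: (−1)^1·6.0000/(6)·0.1199^0·0.9928^4 = -0.971475
d^2_{-1,1}(2.9013) = +0.042478 -0.971475 = -0.928996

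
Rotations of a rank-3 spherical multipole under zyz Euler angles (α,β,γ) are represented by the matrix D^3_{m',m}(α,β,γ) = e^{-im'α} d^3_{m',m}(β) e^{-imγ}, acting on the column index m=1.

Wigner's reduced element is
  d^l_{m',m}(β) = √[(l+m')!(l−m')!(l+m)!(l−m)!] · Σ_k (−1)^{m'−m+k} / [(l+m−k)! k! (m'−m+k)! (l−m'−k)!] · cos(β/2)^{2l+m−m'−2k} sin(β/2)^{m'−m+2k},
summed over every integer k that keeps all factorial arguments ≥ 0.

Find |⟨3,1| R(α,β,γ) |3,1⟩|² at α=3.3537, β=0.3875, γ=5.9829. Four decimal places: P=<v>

P=0.3916

Split into d^3_{1,1}(β=0.3875) × two z-phases.
With c≡cos(β/2)=0.981289 and s≡sin(β/2)=0.192540, N=[24·2·24·2]^{1/2}=48.000000
k∈{0,1,2} keeps every argument non-negative
  k=0: (−1)^0·48.0000/(48)·0.9813^6·0.1925^0 = +0.892857
  k=1: (−1)^1·48.0000/(6)·0.9813^4·0.1925^2 = -0.274992
  k=2: (−1)^2·48.0000/(8)·0.9813^2·0.1925^4 = +0.007940
d^3_{1,1}(0.3875) = +0.892857 -0.274992 +0.007940 = +0.625805
|D^3_{1,1}|² = |d^3_{1,1}(β)|² = (+0.625805)² = 0.391632 (the z-rotation phases have unit modulus)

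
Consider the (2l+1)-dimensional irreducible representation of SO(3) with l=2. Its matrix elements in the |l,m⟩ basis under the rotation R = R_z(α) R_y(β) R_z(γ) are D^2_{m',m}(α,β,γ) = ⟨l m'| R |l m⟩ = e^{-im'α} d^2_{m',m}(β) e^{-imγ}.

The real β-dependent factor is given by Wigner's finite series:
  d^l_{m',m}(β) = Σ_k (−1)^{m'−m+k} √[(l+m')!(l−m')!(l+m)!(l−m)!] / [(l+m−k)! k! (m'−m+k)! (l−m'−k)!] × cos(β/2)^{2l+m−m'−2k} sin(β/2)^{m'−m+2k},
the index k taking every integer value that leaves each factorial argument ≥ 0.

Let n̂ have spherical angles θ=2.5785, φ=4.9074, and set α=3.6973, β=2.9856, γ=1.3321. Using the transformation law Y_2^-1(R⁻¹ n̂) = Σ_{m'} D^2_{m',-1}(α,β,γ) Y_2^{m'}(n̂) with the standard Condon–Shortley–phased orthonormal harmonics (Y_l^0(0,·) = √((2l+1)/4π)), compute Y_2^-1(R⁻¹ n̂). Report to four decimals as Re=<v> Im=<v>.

Re=0.3155 Im=-0.1144

Need the full column D^2_{m',-1} for m'=−2..2 at α=3.6973, β=2.9856, γ=1.3321.
cos(β/2)=0.077917, sin(β/2)=0.996960
d^2_{-2,-1}: single k=1 term ⇒ +0.000943;  D = -0.000723+0.000606i
d^2_{-1,-1}: k∈[0..1] ⇒ +0.000037 -0.018103 = -0.018066;  D = -0.005632+0.017166i
d^2_{0,-1}: k∈[0..1] ⇒ -0.001155 +0.189122 = +0.187967;  D = +0.044442+0.182638i
d^2_{1,-1}: k∈[0..1] ⇒ +0.018103 -0.987895 = -0.969792;  D = +0.691894+0.679543i
d^2_{2,-1}: single k=0 term ⇒ -0.154418;  D = -0.150673-0.033802i
Y_2^{m'}(θ=2.5785,φ=4.9074) and Σ D·Y over m':
  (-0.0007+0.0006i)·(-0.1018+0.0418i)  (-0.0056+0.0172i)·(-0.0676-0.3421i)  (+0.0444+0.1826i)·(+0.3612+0.0000i)  (+0.6919+0.6795i)·(+0.0676-0.3421i)  (-0.1507-0.0338i)·(-0.1018-0.0418i)
Y_2^-1(R⁻¹ n̂) = +0.315509-0.114399i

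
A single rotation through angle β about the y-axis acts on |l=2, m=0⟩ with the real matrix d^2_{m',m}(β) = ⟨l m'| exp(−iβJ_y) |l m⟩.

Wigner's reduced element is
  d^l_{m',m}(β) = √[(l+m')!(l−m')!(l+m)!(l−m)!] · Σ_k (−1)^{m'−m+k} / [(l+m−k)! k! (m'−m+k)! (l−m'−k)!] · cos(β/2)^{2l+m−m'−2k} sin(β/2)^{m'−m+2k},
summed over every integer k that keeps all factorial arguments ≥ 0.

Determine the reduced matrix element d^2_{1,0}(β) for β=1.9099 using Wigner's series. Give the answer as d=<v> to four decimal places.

d^2_{1,0}(β=1.9099) via Wigner's sum:
c=cos(1.9099/2)=0.577650, s=sin(1.9099/2)=0.816285; N=√[6·1·2·2]=4.898979
Admissible k: 0..1 (factorial args all ≥0)
  k=0: (−1)^1·4.8990/(2)·0.5776^3·0.8163^1 = -0.385399
  k=1: (−1)^2·4.8990/(2)·0.5776^1·0.8163^3 = +0.769600
d^2_{1,0}(1.9099) = -0.385399 +0.769600 = +0.384201

d=0.3842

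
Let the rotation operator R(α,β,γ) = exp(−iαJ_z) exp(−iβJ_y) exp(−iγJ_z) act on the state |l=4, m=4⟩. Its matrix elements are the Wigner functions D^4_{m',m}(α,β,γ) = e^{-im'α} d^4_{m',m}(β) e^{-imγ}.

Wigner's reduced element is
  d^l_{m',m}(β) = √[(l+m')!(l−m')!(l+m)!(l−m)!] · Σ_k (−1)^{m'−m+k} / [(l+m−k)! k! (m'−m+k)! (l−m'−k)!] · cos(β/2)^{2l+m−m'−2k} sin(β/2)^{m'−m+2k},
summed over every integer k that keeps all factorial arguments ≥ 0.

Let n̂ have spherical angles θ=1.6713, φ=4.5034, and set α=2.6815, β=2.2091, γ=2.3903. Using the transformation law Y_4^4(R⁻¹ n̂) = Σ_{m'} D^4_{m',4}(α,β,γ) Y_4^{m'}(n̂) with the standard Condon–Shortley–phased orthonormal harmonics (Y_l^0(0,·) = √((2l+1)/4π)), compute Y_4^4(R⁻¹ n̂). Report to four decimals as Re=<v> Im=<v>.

Re=-0.2062 Im=0.3724

Need the full column D^4_{m',4} for m'=−4..4 at α=2.6815, β=2.2091, γ=2.3903.
cos(β/2)=0.449536, sin(β/2)=0.893262
d^4_{-4,4}: single k=8 term ⇒ +0.405351;  D = +0.160087+0.372399i
d^4_{-3,4}: single k=7 term ⇒ +0.576981;  D = +0.031197-0.576137i
d^4_{-2,4}: single k=6 term ⇒ +0.543228;  D = -0.267175+0.472984i
d^4_{-1,4}: single k=5 term ⇒ +0.386619;  D = +0.319849-0.217188i
d^4_{0,4}: single k=4 term ⇒ +0.217532;  D = -0.215511+0.029584i
d^4_{1,4}: single k=3 term ⇒ +0.097916;  D = +0.092832+0.031142i
d^4_{2,4}: single k=2 term ⇒ +0.034844;  D = -0.024679-0.024598i
d^4_{3,4}: single k=1 term ⇒ +0.009373;  D = +0.003010+0.008876i
d^4_{4,4}: single k=0 term ⇒ +0.001668;  D = +0.000221-0.001653i
Y_4^{m'}(θ=1.6713,φ=4.5034) and Σ D·Y over m':
  (+0.1601+0.3724i)·(+0.2908+0.3218i)  (+0.0312-0.5761i)·(-0.0726+0.1002i)  (-0.2672+0.4730i)·(+0.2813+0.1249i)  (+0.3198-0.2172i)·(-0.0287+0.1353i)  (-0.2155+0.0296i)·(+0.2858+0.0000i)  (+0.0928+0.0311i)·(+0.0287+0.1353i)  (-0.0247-0.0246i)·(+0.2813-0.1249i)  (+0.0030+0.0089i)·(+0.0726+0.1002i)  (+0.0002-0.0017i)·(+0.2908-0.3218i)
Y_4^4(R⁻¹ n̂) = -0.206167+0.372394i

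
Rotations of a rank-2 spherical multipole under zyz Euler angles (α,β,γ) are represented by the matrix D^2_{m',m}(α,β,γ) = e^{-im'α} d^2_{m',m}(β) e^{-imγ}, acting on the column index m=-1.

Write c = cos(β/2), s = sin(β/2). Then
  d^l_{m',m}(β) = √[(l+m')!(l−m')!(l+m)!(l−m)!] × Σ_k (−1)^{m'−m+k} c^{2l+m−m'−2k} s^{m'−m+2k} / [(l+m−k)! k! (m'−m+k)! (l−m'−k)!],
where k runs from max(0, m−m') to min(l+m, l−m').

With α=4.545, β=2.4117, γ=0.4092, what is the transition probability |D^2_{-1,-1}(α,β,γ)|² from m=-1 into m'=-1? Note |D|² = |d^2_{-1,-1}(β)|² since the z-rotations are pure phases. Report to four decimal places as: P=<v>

P=0.1006

D^2_{-1,-1}(4.545,2.4117,0.4092) = e^{-i·-1·4.545}·d^2_{-1,-1}(2.4117)·e^{-i·-1·0.4092}. Compute d first:
Half-angle: c=0.356899, s=0.934143. N=√(1·6·1·6)=6.000000
Admissible k: 0..1 (factorial args all ≥0)
  k=0: (−1)^0·6.0000/(6)·0.3569^4·0.9341^0 = +0.016225
  k=1: (−1)^1·6.0000/(2)·0.3569^2·0.9341^2 = -0.333456
d^2_{-1,-1}(2.4117) = +0.016225 -0.333456 = -0.317231
|D^2_{-1,-1}|² = |d^2_{-1,-1}(β)|² = (-0.317231)² = 0.100636 (the z-rotation phases have unit modulus)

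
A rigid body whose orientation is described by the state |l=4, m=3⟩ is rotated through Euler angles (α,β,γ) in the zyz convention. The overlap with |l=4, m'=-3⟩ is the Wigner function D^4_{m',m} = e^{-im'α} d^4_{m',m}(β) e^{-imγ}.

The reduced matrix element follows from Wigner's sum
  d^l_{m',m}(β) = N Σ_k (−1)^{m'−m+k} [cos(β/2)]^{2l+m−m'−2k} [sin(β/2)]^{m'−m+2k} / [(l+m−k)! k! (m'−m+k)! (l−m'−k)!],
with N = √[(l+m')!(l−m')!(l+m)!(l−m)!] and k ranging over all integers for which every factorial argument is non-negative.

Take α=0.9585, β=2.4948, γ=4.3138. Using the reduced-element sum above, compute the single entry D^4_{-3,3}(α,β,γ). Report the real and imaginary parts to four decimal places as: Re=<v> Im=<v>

Split into d^4_{-3,3}(β=2.4948) × two z-phases.
Half-angle: c=0.317789, s=0.948162. N=√(1·5040·5040·1)=5040.000000
k∈{6,7} keeps every argument non-negative
  k=6: (−1)^0·5040.0000/(720)·0.3178^2·0.9482^6 = +0.513652
  k=7: (−1)^1·5040.0000/(5040)·0.3178^0·0.9482^8 = -0.653219
d^4_{-3,3}(2.4948) = +0.513652 -0.653219 = -0.139567
Attach z-rotation phases: D = e^{-i(-3)(0.9585)}·(-0.139567)·e^{-i(3)(4.3138)} = +0.111853-0.083474i

Re=0.1119 Im=-0.0835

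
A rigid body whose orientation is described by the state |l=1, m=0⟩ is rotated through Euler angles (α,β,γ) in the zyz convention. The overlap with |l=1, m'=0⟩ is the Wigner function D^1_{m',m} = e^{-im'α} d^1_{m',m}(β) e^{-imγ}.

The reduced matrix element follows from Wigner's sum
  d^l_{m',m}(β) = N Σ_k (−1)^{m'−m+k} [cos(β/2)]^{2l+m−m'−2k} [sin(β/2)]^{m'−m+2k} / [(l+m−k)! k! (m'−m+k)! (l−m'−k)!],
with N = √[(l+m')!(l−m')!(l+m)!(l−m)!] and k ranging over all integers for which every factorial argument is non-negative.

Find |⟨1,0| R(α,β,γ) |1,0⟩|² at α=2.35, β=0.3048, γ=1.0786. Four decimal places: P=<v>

Split into d^1_{0,0}(β=0.3048) × two z-phases.
Half-angle: c=0.988410, s=0.151811. N=√(1·1·1·1)=1.000000
Admissible k: 0..1 (factorial args all ≥0)
  k=0: (−1)^0·1.0000/(1)·0.9884^2·0.1518^0 = +0.976953
  k=1: (−1)^1·1.0000/(1)·0.9884^0·0.1518^2 = -0.023047
d^1_{0,0}(0.3048) = +0.976953 -0.023047 = +0.953907
|D^1_{0,0}|² = |d^1_{0,0}(β)|² = (+0.953907)² = 0.909939 (the z-rotation phases have unit modulus)

P=0.9099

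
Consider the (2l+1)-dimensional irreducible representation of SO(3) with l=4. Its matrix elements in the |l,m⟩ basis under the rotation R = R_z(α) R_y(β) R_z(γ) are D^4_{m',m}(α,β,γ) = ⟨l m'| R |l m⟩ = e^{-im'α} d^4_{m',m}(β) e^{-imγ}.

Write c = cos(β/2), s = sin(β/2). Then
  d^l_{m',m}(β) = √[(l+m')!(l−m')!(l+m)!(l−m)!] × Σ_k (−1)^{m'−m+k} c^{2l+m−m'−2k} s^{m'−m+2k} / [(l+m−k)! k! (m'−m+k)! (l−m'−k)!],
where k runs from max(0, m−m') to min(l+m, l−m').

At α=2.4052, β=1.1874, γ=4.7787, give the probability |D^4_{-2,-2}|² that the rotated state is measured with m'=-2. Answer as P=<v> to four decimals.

First d^4_{-2,-2}(β=1.1874), then the phase factors e^{-i(-2)α} and e^{-i(-2)γ}:
c=cos(1.1874/2)=0.828876, s=sin(1.1874/2)=0.559432; N=√[2·720·2·720]=1440.000000
k: max(0,(-2)−(-2))=0 … min(4+(-2),4−(-2))=2
  k=0: (−1)^0·1440.0000/(1440)·0.8289^8·0.5594^0 = +0.222802
  k=1: (−1)^1·1440.0000/(120)·0.8289^6·0.5594^2 = -1.217907
  k=2: (−1)^2·1440.0000/(96)·0.8289^4·0.5594^4 = +0.693488
d^4_{-2,-2}(1.1874) = +0.222802 -1.217907 +0.693488 = -0.301618
|D^4_{-2,-2}|² = |d^4_{-2,-2}(β)|² = (-0.301618)² = 0.090973 (the z-rotation phases have unit modulus)

P=0.0910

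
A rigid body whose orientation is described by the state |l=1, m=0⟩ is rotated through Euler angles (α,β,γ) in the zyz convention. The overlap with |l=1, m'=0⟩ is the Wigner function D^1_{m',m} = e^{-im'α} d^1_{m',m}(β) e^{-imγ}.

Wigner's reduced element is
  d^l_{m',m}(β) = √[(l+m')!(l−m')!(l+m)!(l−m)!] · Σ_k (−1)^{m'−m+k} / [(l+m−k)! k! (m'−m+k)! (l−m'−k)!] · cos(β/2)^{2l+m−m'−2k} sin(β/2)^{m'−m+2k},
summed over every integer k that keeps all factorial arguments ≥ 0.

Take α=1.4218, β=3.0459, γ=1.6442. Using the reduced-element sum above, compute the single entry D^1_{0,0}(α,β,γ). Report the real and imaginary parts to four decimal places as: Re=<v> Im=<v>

Re=-0.9954 Im=0.0000

D^1_{0,0}(1.4218,3.0459,1.6442) = e^{-i·0·1.4218}·d^1_{0,0}(3.0459)·e^{-i·0·1.6442}. Compute d first:
With c≡cos(β/2)=0.047828 and s≡sin(β/2)=0.998856, N=[1·1·1·1]^{1/2}=1.000000
Admissible k: 0..1 (factorial args all ≥0)
  k=0: (−1)^0·1.0000/(1)·0.0478^2·0.9989^0 = +0.002288
  k=1: (−1)^1·1.0000/(1)·0.0478^0·0.9989^2 = -0.997712
d^1_{0,0}(3.0459) = +0.002288 -0.997712 = -0.995425
Attach z-rotation phases: D = e^{-i(0)(1.4218)}·(-0.995425)·e^{-i(0)(1.6442)} = -0.995425+0.000000i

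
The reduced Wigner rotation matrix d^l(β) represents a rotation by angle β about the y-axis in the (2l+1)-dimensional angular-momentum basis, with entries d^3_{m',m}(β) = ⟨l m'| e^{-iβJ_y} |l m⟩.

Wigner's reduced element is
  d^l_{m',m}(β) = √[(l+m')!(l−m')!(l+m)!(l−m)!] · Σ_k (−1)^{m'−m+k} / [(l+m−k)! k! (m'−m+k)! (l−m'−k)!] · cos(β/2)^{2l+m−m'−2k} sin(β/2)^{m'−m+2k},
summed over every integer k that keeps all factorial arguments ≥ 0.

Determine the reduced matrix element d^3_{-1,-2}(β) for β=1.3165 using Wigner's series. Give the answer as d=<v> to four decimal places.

d=0.1175

d^3_{-1,-2}(β=1.3165) via Wigner's sum:
With c≡cos(β/2)=0.791064 and s≡sin(β/2)=0.611733, N=[2·24·1·120]^{1/2}=75.894664
k: max(0,(-2)−(-1))=0 … min(3+(-2),3−(-1))=1
  k=0: (−1)^1·75.8947/(24)·0.7911^5·0.6117^1 = -0.599267
  k=1: (−1)^2·75.8947/(12)·0.7911^3·0.6117^3 = +0.716723
d^3_{-1,-2}(1.3165) = -0.599267 +0.716723 = +0.117456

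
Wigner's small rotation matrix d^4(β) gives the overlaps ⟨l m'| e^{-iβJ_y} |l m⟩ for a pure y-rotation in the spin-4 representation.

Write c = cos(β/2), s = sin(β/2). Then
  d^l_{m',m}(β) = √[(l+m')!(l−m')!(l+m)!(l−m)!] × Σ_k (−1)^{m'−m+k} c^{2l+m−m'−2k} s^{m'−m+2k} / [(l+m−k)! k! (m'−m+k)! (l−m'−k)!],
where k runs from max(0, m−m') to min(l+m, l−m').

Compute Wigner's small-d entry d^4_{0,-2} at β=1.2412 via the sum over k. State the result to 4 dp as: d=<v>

d=-0.0944

d^4_{0,-2}(β=1.2412) via Wigner's sum:
c=cos(1.2412/2)=0.813530, s=sin(1.2412/2)=0.581523; N=√[24·24·2·720]=910.735966
k∈{0,1,2} keeps every argument non-negative
  k=0: (−1)^2·910.7360/(96)·0.8135^6·0.5815^2 = +0.930028
  k=1: (−1)^3·910.7360/(36)·0.8135^4·0.5815^4 = -1.267221
  k=2: (−1)^4·910.7360/(96)·0.8135^2·0.5815^6 = +0.242813
d^4_{0,-2}(1.2412) = +0.930028 -1.267221 +0.242813 = -0.094380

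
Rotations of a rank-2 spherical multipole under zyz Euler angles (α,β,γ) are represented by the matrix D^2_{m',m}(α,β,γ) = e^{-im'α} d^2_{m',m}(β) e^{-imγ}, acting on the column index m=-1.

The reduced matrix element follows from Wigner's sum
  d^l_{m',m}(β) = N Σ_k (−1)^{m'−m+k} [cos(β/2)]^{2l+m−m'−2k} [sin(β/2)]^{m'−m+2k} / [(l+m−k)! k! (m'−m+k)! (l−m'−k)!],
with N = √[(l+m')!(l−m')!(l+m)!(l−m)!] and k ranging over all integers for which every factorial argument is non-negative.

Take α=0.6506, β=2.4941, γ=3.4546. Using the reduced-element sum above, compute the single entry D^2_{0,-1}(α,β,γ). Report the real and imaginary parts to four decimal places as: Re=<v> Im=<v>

D^2_{0,-1}(0.6506,2.4941,3.4546) = e^{-i·0·0.6506}·d^2_{0,-1}(2.4941)·e^{-i·-1·3.4546}. Compute d first:
With c≡cos(β/2)=0.318120 and s≡sin(β/2)=0.948050, N=[2·2·1·6]^{1/2}=4.898979
k∈{0,1} keeps every argument non-negative
  k=0: (−1)^1·4.8990/(2)·0.3181^3·0.9481^1 = -0.074762
  k=1: (−1)^2·4.8990/(2)·0.3181^1·0.9481^3 = +0.663990
d^2_{0,-1}(2.4941) = -0.074762 +0.663990 = +0.589228
D = (+1.000000+0.000000i)·(+0.589228)·(-0.951412-0.307921i) = -0.560598-0.181436i

Re=-0.5606 Im=-0.1814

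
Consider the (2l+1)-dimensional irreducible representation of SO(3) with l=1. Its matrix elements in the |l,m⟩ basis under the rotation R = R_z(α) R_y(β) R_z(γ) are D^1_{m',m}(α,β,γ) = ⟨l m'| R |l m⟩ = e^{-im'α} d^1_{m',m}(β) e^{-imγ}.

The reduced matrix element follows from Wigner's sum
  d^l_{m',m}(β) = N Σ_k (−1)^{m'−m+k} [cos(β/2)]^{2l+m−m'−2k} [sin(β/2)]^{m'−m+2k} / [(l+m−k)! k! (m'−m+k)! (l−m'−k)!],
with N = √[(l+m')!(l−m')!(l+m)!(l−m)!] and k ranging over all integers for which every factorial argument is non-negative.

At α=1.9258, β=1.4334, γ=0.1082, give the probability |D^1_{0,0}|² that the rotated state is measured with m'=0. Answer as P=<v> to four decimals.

P=0.0188

D^1_{0,0}(1.9258,1.4334,0.1082) = e^{-i·0·1.9258}·d^1_{0,0}(1.4334)·e^{-i·0·0.1082}. Compute d first:
c=cos(1.4334/2)=0.753978, s=sin(1.4334/2)=0.656900; N=√[1·1·1·1]=1.000000
k∈{0,1} keeps every argument non-negative
  k=0: (−1)^0·1.0000/(1)·0.7540^2·0.6569^0 = +0.568482
  k=1: (−1)^1·1.0000/(1)·0.7540^0·0.6569^2 = -0.431518
d^1_{0,0}(1.4334) = +0.568482 -0.431518 = +0.136964
|D^1_{0,0}|² = |d^1_{0,0}(β)|² = (+0.136964)² = 0.018759 (the z-rotation phases have unit modulus)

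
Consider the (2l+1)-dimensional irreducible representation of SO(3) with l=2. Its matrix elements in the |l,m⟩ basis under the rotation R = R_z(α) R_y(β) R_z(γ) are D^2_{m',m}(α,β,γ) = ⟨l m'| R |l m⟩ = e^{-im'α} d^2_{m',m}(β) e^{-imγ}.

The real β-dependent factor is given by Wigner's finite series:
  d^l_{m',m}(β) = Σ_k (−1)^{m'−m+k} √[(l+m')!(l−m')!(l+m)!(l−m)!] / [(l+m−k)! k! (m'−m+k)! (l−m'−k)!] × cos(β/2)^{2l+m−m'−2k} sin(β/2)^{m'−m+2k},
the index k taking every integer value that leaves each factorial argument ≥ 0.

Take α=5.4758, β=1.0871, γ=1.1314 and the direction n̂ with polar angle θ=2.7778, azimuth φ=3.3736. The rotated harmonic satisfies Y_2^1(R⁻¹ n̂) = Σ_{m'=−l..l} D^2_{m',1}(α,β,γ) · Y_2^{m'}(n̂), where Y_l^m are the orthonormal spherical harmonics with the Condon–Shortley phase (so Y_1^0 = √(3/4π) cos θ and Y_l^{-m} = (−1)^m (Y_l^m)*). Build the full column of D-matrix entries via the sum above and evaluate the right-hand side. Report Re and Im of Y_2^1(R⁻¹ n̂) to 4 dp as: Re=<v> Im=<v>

Re=0.0177 Im=-0.3688

Need the full column D^2_{m',1} for m'=−2..2 at α=5.4758, β=1.0871, γ=1.1314.
cos(β/2)=0.855878, sin(β/2)=0.517178
d^2_{-2,1}: single k=3 term ⇒ +0.236789;  D = -0.218517-0.091210i
d^2_{-1,1}: k∈[2..3] ⇒ +0.587793 -0.071542 = +0.516252;  D = -0.185716-0.481690i
d^2_{0,1}: k∈[1..2] ⇒ +0.794239 -0.290006 = +0.504233;  D = +0.214497-0.456335i
d^2_{1,1}: k∈[0..1] ⇒ +0.536596 -0.587793 = -0.051197;  D = -0.048533+0.016300i
d^2_{2,1}: single k=0 term ⇒ -0.648493;  D = -0.574198-0.301398i
Y_2^{m'}(θ=2.7778,φ=3.3736) and Σ D·Y over m':
  (-0.2185-0.0912i)·(+0.0437-0.0219i)  (-0.1857-0.4817i)·(+0.2500-0.0591i)  (+0.2145-0.4563i)·(+0.5110+0.0000i)  (-0.0485+0.0163i)·(-0.2500-0.0591i)  (-0.5742-0.3014i)·(+0.0437+0.0219i)
Y_2^1(R⁻¹ n̂) = +0.017749-0.368806i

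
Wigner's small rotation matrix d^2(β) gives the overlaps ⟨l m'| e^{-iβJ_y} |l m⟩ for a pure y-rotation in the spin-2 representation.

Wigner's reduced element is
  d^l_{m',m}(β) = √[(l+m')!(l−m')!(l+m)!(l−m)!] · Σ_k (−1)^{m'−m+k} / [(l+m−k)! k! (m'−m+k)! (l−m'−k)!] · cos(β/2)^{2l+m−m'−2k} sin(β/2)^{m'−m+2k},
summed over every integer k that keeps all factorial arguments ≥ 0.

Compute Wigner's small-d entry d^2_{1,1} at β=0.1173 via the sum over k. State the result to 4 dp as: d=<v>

d=0.9829

d^2_{1,1}(β=0.1173) via Wigner's sum:
With c≡cos(β/2)=0.998281 and s≡sin(β/2)=0.058616, N=[6·1·6·1]^{1/2}=6.000000
k: max(0,(1)−(1))=0 … min(2+(1),2−(1))=1
  k=0: (−1)^0·6.0000/(6)·0.9983^4·0.0586^0 = +0.993140
  k=1: (−1)^1·6.0000/(2)·0.9983^2·0.0586^2 = -0.010272
d^2_{1,1}(0.1173) = +0.993140 -0.010272 = +0.982868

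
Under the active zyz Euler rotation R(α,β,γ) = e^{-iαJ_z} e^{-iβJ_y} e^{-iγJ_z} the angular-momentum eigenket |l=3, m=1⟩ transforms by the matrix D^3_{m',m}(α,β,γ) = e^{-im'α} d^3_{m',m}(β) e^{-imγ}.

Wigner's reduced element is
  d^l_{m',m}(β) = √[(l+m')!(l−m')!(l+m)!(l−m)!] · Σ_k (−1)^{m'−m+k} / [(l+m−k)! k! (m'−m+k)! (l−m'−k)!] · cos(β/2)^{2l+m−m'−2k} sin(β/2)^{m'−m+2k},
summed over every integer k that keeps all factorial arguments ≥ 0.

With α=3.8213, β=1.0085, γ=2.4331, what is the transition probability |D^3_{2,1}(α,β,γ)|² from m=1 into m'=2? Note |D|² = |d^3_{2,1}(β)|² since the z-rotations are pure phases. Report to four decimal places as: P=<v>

D^3_{2,1}(3.8213,1.0085,2.4331) = e^{-i·2·3.8213}·d^3_{2,1}(1.0085)·e^{-i·1·2.4331}. Compute d first:
Half-angle: c=0.875537, s=0.483151. N=√(120·1·24·2)=75.894664
Admissible k: 0..1 (factorial args all ≥0)
  k=0: (−1)^1·75.8947/(24)·0.8755^5·0.4832^1 = -0.786060
  k=1: (−1)^2·75.8947/(12)·0.8755^3·0.4832^3 = +0.478743
d^3_{2,1}(1.0085) = -0.786060 +0.478743 = -0.307317
|D^3_{2,1}|² = |d^3_{2,1}(β)|² = (-0.307317)² = 0.094444 (the z-rotation phases have unit modulus)

P=0.0944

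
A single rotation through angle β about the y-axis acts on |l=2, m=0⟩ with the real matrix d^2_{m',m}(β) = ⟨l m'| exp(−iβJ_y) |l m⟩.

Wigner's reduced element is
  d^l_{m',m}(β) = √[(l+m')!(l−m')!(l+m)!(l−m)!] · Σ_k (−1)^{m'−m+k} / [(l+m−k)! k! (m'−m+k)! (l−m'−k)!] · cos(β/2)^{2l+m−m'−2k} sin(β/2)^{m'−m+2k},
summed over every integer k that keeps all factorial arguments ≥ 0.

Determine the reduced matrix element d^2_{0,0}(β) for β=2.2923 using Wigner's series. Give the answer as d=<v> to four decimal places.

d^2_{0,0}(β=2.2923) via Wigner's sum:
c=cos(2.2923/2)=0.411999, s=sin(2.2923/2)=0.911185; N=√[2·2·2·2]=4.000000
Admissible k: 0..2 (factorial args all ≥0)
  k=0: (−1)^0·4.0000/(4)·0.4120^4·0.9112^0 = +0.028813
  k=1: (−1)^1·4.0000/(1)·0.4120^2·0.9112^2 = -0.563721
  k=2: (−1)^2·4.0000/(4)·0.4120^0·0.9112^4 = +0.689327
d^2_{0,0}(2.2923) = +0.028813 -0.563721 +0.689327 = +0.154419

d=0.1544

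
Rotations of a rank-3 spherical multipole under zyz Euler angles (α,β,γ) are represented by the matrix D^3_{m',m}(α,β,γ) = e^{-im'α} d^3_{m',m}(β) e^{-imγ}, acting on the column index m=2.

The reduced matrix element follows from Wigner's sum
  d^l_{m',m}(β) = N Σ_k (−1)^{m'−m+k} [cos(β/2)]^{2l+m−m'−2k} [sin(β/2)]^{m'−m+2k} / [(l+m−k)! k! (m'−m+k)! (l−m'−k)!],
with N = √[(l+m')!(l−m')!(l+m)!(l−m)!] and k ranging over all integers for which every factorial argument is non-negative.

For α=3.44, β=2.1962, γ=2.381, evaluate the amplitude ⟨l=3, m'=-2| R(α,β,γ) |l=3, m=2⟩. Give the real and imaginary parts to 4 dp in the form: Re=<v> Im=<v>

Re=-0.0797 Im=0.1308

First d^3_{-2,2}(β=2.1962), then the phase factors e^{-i(-2)α} and e^{-i(2)γ}:
c=cos(2.1962/2)=0.455289, s=sin(2.1962/2)=0.890344; N=√[1·120·120·1]=120.000000
Admissible k: 4..5 (factorial args all ≥0)
  k=4: (−1)^0·120.0000/(24)·0.4553^2·0.8903^4 = +0.651290
  k=5: (−1)^1·120.0000/(120)·0.4553^0·0.8903^6 = -0.498135
d^3_{-2,2}(2.1962) = +0.651290 -0.498135 = +0.153156
Attach z-rotation phases: D = e^{-i(-2)(3.44)}·(+0.153156)·e^{-i(2)(2.381)} = -0.079687+0.130792i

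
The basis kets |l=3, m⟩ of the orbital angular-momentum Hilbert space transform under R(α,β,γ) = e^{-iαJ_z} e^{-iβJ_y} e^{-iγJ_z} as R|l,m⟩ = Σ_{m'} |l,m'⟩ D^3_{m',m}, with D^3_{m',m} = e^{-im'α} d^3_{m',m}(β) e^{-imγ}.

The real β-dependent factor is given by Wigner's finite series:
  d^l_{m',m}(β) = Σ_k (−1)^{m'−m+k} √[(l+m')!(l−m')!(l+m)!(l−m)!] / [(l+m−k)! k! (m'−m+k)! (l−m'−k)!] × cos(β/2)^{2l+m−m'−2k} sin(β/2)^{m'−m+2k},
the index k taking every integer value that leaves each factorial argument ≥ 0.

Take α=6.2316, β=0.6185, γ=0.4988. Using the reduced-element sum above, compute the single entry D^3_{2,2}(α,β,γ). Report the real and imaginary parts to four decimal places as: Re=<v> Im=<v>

Split into d^3_{2,2}(β=0.6185) × two z-phases.
c=cos(0.6185/2)=0.952562, s=sin(0.6185/2)=0.304344; N=√[120·1·120·1]=120.000000
k: max(0,(2)−(2))=0 … min(3+(2),3−(2))=1
  k=0: (−1)^0·120.0000/(120)·0.9526^6·0.3043^0 = +0.747067
  k=1: (−1)^1·120.0000/(24)·0.9526^4·0.3043^2 = -0.381306
d^3_{2,2}(0.6185) = +0.747067 -0.381306 = +0.365761
Attach z-rotation phases: D = e^{-i(2)(6.2316)}·(+0.365761)·e^{-i(2)(0.4988)} = +0.228953-0.285240i

Re=0.2290 Im=-0.2852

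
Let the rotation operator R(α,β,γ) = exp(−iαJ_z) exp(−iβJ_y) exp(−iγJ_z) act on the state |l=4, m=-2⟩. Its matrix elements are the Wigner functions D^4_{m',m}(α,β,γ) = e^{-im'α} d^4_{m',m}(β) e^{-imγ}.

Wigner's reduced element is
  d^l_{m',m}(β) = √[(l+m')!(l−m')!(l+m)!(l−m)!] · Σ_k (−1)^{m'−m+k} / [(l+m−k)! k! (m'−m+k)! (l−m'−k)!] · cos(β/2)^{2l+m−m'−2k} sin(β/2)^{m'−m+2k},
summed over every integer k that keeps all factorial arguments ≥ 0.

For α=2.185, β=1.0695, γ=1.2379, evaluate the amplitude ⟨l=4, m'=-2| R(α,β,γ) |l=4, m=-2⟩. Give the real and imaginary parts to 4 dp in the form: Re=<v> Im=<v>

Split into d^4_{-2,-2}(β=1.0695) × two z-phases.
c=cos(1.0695/2)=0.860396, s=sin(1.0695/2)=0.509626; N=√[2·720·2·720]=1440.000000
k∈{0,1,2} keeps every argument non-negative
  k=0: (−1)^0·1440.0000/(1440)·0.8604^8·0.5096^0 = +0.300322
  k=1: (−1)^1·1440.0000/(120)·0.8604^6·0.5096^2 = -1.264372
  k=2: (−1)^2·1440.0000/(96)·0.8604^4·0.5096^4 = +0.554487
d^4_{-2,-2}(1.0695) = +0.300322 -1.264372 +0.554487 = -0.409563
D = (-0.335738-0.941955i)·(-0.409563)·(-0.786427+0.617683i) = -0.346434-0.218461i

Re=-0.3464 Im=-0.2185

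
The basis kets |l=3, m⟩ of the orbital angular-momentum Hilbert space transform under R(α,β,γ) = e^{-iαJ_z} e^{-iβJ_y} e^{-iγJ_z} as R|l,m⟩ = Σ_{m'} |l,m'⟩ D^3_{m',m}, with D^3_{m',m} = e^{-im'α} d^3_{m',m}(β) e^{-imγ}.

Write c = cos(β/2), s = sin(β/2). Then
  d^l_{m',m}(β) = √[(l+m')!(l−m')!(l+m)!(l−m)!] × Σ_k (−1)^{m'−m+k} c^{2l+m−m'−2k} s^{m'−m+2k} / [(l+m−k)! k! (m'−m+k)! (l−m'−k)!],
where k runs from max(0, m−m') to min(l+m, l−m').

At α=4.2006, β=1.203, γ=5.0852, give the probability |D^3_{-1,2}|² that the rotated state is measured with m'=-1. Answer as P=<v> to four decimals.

P=0.2411

Split into d^3_{-1,2}(β=1.203) × two z-phases.
Half-angle: c=0.824488, s=0.565880. N=√(2·24·120·1)=75.894664
Admissible k: 3..4 (factorial args all ≥0)
  k=3: (−1)^0·75.8947/(12)·0.8245^3·0.5659^3 = +0.642326
  k=4: (−1)^1·75.8947/(24)·0.8245^1·0.5659^5 = -0.151288
d^3_{-1,2}(1.203) = +0.642326 -0.151288 = +0.491037
|D^3_{-1,2}|² = |d^3_{-1,2}(β)|² = (+0.491037)² = 0.241118 (the z-rotation phases have unit modulus)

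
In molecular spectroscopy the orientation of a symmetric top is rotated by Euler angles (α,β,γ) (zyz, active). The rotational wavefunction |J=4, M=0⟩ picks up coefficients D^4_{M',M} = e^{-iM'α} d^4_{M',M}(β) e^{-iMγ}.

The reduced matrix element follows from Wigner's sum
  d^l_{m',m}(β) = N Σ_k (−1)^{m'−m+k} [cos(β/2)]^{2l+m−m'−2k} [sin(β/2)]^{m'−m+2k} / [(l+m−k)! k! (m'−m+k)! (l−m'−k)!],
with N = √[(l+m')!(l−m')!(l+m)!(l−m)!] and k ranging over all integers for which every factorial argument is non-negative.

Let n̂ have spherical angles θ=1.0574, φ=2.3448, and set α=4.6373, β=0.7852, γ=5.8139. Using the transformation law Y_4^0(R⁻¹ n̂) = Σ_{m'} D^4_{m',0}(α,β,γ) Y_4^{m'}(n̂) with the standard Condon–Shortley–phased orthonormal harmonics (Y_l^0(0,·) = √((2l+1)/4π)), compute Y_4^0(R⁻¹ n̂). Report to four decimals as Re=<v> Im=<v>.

Need the full column D^4_{m',0} for m'=−4..4 at α=4.6373, β=0.7852, γ=5.8139.
cos(β/2)=0.923917, sin(β/2)=0.382592
d^4_{-4,0}: single k=4 term ⇒ +0.130625;  D = +0.124777-0.038647i
d^4_{-3,0}: k∈[3..4] ⇒ +0.446105 -0.076497 = +0.369608;  D = +0.082558+0.360270i
d^4_{-2,0}: k∈[2..4] ⇒ +0.863757 -0.394971 +0.025398 = +0.494184;  D = -0.488622+0.073937i
d^4_{-1,0}: k∈[1..4] ⇒ +0.983293 -1.011671 +0.173478 -0.004958 = +0.140142;  D = -0.010513-0.139747i
d^4_{0,0}: k∈[0..4] ⇒ +0.530964 -1.456768 +0.562054 -0.042835 +0.000459 = -0.406126;  D = -0.406126+0.000000i
d^4_{1,0}: k∈[0..3] ⇒ -0.983293 +1.011671 -0.173478 +0.004958 = -0.140142;  D = +0.010513-0.139747i
d^4_{2,0}: k∈[0..2] ⇒ +0.863757 -0.394971 +0.025398 = +0.494184;  D = -0.488622-0.073937i
d^4_{3,0}: k∈[0..1] ⇒ -0.446105 +0.076497 = -0.369608;  D = -0.082558+0.360270i
d^4_{4,0}: single k=0 term ⇒ +0.130625;  D = +0.124777+0.038647i
Y_4^{m'}(θ=1.0574,φ=2.3448) and Σ D·Y over m':
  (+0.1248-0.0386i)·(-0.2545-0.0116i)  (+0.0826+0.3603i)·(+0.2970-0.2773i)  (-0.4886+0.0739i)·(-0.0040+0.1747i)  (-0.0105-0.1397i)·(+0.1855+0.1898i)  (-0.4061+0.0000i)·(-0.2327+0.0000i)  (+0.0105-0.1397i)·(-0.1855+0.1898i)  (-0.4886-0.0739i)·(-0.0040-0.1747i)  (-0.0826+0.3603i)·(-0.2970-0.2773i)  (+0.1248+0.0386i)·(-0.2545+0.0116i)
Y_4^0(R⁻¹ n̂) = +0.306169-0.000000i

Re=0.3062 Im=0.0000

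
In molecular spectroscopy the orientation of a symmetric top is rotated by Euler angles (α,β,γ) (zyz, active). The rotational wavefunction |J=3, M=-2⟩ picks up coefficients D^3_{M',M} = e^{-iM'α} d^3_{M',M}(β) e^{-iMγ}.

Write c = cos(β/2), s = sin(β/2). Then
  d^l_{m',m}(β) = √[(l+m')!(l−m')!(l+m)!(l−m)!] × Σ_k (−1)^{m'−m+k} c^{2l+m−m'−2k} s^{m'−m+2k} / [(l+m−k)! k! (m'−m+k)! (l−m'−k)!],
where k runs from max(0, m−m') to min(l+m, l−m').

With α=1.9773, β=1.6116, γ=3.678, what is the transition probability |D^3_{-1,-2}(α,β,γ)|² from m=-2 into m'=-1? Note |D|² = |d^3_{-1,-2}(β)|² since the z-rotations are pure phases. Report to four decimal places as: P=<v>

First d^3_{-1,-2}(β=1.6116), then the phase factors e^{-i(-1)α} and e^{-i(-2)γ}:
With c≡cos(β/2)=0.692534 and s≡sin(β/2)=0.721385, N=[2·24·1·120]^{1/2}=75.894664
Admissible k: 0..1 (factorial args all ≥0)
  k=0: (−1)^1·75.8947/(24)·0.6925^5·0.7214^1 = -0.363391
  k=1: (−1)^2·75.8947/(12)·0.6925^3·0.7214^3 = +0.788597
d^3_{-1,-2}(1.6116) = -0.363391 +0.788597 = +0.425206
|D^3_{-1,-2}|² = |d^3_{-1,-2}(β)|² = (+0.425206)² = 0.180800 (the z-rotation phases have unit modulus)

P=0.1808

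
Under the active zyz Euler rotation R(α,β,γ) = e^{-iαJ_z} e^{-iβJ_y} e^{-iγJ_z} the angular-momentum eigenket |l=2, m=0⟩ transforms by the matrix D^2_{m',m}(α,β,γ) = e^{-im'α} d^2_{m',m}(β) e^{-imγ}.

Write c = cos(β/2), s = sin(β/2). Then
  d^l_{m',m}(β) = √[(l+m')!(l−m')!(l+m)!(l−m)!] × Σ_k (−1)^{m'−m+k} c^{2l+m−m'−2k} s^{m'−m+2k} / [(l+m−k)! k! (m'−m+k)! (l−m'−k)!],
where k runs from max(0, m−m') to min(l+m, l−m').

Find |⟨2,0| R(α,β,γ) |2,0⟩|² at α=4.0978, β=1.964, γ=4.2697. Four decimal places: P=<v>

P=0.0783

D^2_{0,0}(4.0978,1.964,4.2697) = e^{-i·0·4.0978}·d^2_{0,0}(1.964)·e^{-i·0·4.2697}. Compute d first:
With c≡cos(β/2)=0.555360 and s≡sin(β/2)=0.831610, N=[2·2·2·2]^{1/2}=4.000000
Admissible k: 0..2 (factorial args all ≥0)
  k=0: (−1)^0·4.0000/(4)·0.5554^4·0.8316^0 = +0.095126
  k=1: (−1)^1·4.0000/(1)·0.5554^2·0.8316^2 = -0.853196
  k=2: (−1)^2·4.0000/(4)·0.5554^0·0.8316^4 = +0.478276
d^2_{0,0}(1.964) = +0.095126 -0.853196 +0.478276 = -0.279795
|D^2_{0,0}|² = |d^2_{0,0}(β)|² = (-0.279795)² = 0.078285 (the z-rotation phases have unit modulus)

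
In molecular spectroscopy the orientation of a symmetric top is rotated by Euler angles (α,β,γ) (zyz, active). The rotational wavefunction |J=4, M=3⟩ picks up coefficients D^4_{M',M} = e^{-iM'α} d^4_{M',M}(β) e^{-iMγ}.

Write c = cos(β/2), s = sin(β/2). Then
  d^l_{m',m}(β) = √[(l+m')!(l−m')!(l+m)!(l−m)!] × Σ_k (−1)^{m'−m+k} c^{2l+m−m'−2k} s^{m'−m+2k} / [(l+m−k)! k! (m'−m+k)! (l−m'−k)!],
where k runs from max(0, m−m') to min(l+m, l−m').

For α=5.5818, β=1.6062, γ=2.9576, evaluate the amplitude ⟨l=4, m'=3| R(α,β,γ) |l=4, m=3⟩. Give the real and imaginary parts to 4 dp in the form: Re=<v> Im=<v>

D^4_{3,3}(5.5818,1.6062,2.9576) = e^{-i·3·5.5818}·d^4_{3,3}(1.6062)·e^{-i·3·2.9576}. Compute d first:
With c≡cos(β/2)=0.694480 and s≡sin(β/2)=0.719512, N=[5040·1·5040·1]^{1/2}=5040.000000
k: max(0,(3)−(3))=0 … min(4+(3),4−(3))=1
  k=0: (−1)^0·5040.0000/(5040)·0.6945^8·0.7195^0 = +0.054110
  k=1: (−1)^1·5040.0000/(720)·0.6945^6·0.7195^2 = -0.406566
d^4_{3,3}(1.6062) = +0.054110 -0.406566 = -0.352457
D = (-0.508429+0.861104i)·(-0.352457)·(-0.851489-0.524372i) = -0.311734+0.164461i

Re=-0.3117 Im=0.1645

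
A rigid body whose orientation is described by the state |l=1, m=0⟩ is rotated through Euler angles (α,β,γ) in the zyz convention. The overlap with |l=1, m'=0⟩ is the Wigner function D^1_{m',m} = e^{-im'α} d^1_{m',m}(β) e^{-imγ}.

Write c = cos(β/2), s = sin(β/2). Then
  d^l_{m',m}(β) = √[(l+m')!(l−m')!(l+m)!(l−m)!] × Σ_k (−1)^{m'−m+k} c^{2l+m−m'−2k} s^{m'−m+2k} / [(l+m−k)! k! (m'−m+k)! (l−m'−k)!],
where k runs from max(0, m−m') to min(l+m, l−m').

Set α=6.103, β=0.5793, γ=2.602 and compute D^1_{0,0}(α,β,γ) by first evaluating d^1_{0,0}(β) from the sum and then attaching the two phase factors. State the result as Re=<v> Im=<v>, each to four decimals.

Re=0.8368 Im=0.0000

D^1_{0,0}(6.103,0.5793,2.602) = e^{-i·0·6.103}·d^1_{0,0}(0.5793)·e^{-i·0·2.602}. Compute d first:
Half-angle: c=0.958344, s=0.285617. N=√(1·1·1·1)=1.000000
k∈{0,1} keeps every argument non-negative
  k=0: (−1)^0·1.0000/(1)·0.9583^2·0.2856^0 = +0.918423
  k=1: (−1)^1·1.0000/(1)·0.9583^0·0.2856^2 = -0.081577
d^1_{0,0}(0.5793) = +0.918423 -0.081577 = +0.836846
D = (+1.000000+0.000000i)·(+0.836846)·(+1.000000+0.000000i) = +0.836846+0.000000i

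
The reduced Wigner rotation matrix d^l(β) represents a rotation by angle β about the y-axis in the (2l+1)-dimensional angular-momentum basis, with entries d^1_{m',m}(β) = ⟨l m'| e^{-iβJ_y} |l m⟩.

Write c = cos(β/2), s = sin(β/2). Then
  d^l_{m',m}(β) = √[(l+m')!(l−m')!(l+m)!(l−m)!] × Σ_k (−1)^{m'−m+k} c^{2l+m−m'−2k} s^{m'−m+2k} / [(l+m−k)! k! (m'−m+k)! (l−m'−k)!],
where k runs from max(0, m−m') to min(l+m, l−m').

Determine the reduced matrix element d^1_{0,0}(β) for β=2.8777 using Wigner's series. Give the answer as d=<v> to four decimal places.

d^1_{0,0}(β=2.8777) via Wigner's sum:
c=cos(2.8777/2)=0.131564, s=sin(2.8777/2)=0.991308; N=√[1·1·1·1]=1.000000
The bounds max(0,m−m')=0 and min(l+m,l−m')=1 give 2 terms
  k=0: (−1)^0·1.0000/(1)·0.1316^2·0.9913^0 = +0.017309
  k=1: (−1)^1·1.0000/(1)·0.1316^0·0.9913^2 = -0.982691
d^1_{0,0}(2.8777) = +0.017309 -0.982691 = -0.965382

d=-0.9654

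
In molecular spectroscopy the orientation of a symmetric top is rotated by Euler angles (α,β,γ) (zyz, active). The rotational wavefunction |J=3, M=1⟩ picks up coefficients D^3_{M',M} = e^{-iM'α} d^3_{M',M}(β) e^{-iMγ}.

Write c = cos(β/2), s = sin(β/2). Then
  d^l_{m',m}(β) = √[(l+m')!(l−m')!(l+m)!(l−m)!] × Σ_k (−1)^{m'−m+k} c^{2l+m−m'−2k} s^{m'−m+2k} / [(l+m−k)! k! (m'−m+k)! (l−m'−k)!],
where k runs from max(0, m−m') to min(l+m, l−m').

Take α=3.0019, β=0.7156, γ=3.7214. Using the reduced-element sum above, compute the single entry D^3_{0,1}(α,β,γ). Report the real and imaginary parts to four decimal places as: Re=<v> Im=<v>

Re=-0.4392 Im=0.2876

Split into d^3_{0,1}(β=0.7156) × two z-phases.
c=cos(0.7156/2)=0.936670, s=sin(0.7156/2)=0.350214; N=√[6·6·24·2]=41.569219
k∈{1,2,3} keeps every argument non-negative
  k=1: (−1)^0·41.5692/(12)·0.9367^5·0.3502^1 = +0.874695
  k=2: (−1)^1·41.5692/(4)·0.9367^3·0.3502^3 = -0.366837
  k=3: (−1)^2·41.5692/(12)·0.9367^1·0.3502^5 = +0.017094
d^3_{0,1}(0.7156) = +0.874695 -0.366837 +0.017094 = +0.524952
Attach z-rotation phases: D = e^{-i(0)(3.0019)}·(+0.524952)·e^{-i(1)(3.7214)} = -0.439158+0.287602i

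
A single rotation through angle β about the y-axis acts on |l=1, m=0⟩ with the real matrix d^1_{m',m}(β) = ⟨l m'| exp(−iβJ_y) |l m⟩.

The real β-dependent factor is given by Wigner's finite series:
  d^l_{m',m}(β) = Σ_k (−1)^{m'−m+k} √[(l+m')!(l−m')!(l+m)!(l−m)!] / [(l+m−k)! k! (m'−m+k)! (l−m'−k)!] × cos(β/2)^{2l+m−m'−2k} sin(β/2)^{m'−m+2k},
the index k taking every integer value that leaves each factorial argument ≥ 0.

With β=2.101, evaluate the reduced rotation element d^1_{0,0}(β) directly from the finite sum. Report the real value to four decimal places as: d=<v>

d=-0.5057

d^1_{0,0}(β=2.101) via Wigner's sum:
With c≡cos(β/2)=0.497137 and s≡sin(β/2)=0.867672, N=[1·1·1·1]^{1/2}=1.000000
The bounds max(0,m−m')=0 and min(l+m,l−m')=1 give 2 terms
  k=0: (−1)^0·1.0000/(1)·0.4971^2·0.8677^0 = +0.247145
  k=1: (−1)^1·1.0000/(1)·0.4971^0·0.8677^2 = -0.752855
d^1_{0,0}(2.101) = +0.247145 -0.752855 = -0.505709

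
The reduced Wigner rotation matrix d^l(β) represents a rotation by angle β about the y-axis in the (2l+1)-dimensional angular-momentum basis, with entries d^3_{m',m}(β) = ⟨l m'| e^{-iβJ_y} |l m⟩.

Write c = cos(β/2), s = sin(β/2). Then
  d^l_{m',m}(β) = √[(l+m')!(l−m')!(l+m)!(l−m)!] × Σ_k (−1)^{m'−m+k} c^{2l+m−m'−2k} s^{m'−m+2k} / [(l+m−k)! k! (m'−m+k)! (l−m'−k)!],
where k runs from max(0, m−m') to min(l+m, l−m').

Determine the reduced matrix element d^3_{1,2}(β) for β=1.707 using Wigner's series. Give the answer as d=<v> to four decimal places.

d^3_{1,2}(β=1.707) via Wigner's sum:
c=cos(1.707/2)=0.657350, s=sin(1.707/2)=0.753586; N=√[24·2·120·1]=75.894664
Admissible k: 1..2 (factorial args all ≥0)
  k=1: (−1)^0·75.8947/(24)·0.6573^5·0.7536^1 = +0.292493
  k=2: (−1)^1·75.8947/(12)·0.6573^3·0.7536^3 = -0.768807
d^3_{1,2}(1.707) = +0.292493 -0.768807 = -0.476314

d=-0.4763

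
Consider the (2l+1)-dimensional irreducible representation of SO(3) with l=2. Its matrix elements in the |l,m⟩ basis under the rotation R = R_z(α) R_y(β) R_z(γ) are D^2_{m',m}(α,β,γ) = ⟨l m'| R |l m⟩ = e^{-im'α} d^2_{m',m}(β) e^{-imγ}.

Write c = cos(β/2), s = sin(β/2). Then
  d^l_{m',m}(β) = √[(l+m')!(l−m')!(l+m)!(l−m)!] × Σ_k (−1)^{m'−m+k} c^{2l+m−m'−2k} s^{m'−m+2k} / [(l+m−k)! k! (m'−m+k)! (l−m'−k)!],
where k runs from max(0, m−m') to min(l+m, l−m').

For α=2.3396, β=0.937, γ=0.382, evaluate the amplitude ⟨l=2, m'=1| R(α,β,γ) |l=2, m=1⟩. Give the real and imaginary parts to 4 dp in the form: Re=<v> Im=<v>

Re=-0.1341 Im=-0.0599

D^2_{1,1}(2.3396,0.937,0.382) = e^{-i·1·2.3396}·d^2_{1,1}(0.937)·e^{-i·1·0.382}. Compute d first:
c=cos(0.937/2)=0.892247, s=sin(0.937/2)=0.451548; N=√[6·1·6·1]=6.000000
k∈{0,1} keeps every argument non-negative
  k=0: (−1)^0·6.0000/(6)·0.8922^4·0.4515^0 = +0.633782
  k=1: (−1)^1·6.0000/(2)·0.8922^2·0.4515^2 = -0.486967
d^2_{1,1}(0.937) = +0.633782 -0.486967 = +0.146814
Phases: e^{-i·(1)·2.3396}=-0.695276-0.718743i, e^{-i·(1)·0.382}=+0.927921-0.372777i ⇒ D=-0.134055-0.059864i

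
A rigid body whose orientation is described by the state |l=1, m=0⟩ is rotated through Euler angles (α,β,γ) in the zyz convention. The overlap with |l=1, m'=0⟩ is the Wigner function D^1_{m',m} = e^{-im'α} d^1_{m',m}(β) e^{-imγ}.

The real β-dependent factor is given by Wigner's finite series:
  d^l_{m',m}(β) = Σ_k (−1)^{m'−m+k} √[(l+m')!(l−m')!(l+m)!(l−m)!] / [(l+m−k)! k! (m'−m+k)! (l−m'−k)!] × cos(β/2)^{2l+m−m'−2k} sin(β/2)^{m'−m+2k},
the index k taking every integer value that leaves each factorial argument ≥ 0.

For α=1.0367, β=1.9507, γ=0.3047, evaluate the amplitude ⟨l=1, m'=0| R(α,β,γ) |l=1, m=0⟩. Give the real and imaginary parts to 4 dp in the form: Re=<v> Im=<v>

Re=-0.3708 Im=0.0000

Split into d^1_{0,0}(β=1.9507) × two z-phases.
Half-angle: c=0.560878, s=0.827898. N=√(1·1·1·1)=1.000000
Admissible k: 0..1 (factorial args all ≥0)
  k=0: (−1)^0·1.0000/(1)·0.5609^2·0.8279^0 = +0.314584
  k=1: (−1)^1·1.0000/(1)·0.5609^0·0.8279^2 = -0.685416
d^1_{0,0}(1.9507) = +0.314584 -0.685416 = -0.370831
Attach z-rotation phases: D = e^{-i(0)(1.0367)}·(-0.370831)·e^{-i(0)(0.3047)} = -0.370831+0.000000i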